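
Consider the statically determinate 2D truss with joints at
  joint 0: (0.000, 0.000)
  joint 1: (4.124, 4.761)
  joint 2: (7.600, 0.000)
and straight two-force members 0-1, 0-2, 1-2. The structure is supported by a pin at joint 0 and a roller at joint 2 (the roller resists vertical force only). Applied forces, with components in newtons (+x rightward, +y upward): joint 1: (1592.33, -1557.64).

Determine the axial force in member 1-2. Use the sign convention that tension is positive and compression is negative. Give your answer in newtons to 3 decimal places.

-2281.604

N=3 nodes, M=3 members, R=3 reactions → 2N=6, M+R=6
member 0 (0-1): L=6.2988, (cx,cy)=(0.6547,0.7559)
member 1 (0-2): L=7.6000, (cx,cy)=(1.0000,0.0000)
member 2 (1-2): L=5.8949, (cx,cy)=(0.5897,-0.8076)
solve A·x = −loads:
  F[0-1] = +377.1795 N (tension)
  F[0-2] = +1345.3789 N (tension)
  F[1-2] = -2281.6044 N (compression)
  Rx@0 = -1592.3300 N
  Ry@0 = -285.0956 N
  Ry@2 = +1842.7356 N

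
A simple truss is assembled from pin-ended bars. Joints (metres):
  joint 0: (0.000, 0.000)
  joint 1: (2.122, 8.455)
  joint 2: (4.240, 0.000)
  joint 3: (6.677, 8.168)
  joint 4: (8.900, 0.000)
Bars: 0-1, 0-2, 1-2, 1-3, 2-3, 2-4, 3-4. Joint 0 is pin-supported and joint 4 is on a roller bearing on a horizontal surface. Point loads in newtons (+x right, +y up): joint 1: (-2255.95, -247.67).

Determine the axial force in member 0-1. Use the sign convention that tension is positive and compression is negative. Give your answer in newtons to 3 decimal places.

N=5 nodes, M=7 members, R=3 reactions → 2N=10, M+R=10
member 0 (0-1): L=8.7172, (cx,cy)=(0.2434,0.9699)
member 1 (0-2): L=4.2400, (cx,cy)=(1.0000,0.0000)
member 2 (1-2): L=8.7162, (cx,cy)=(0.2430,-0.9700)
member 3 (1-3): L=4.5640, (cx,cy)=(0.9980,-0.0629)
member 4 (2-3): L=8.5238, (cx,cy)=(0.2859,0.9583)
member 5 (2-4): L=4.6600, (cx,cy)=(1.0000,0.0000)
member 6 (3-4): L=8.4651, (cx,cy)=(0.2626,-0.9649)
solve A·x = −loads:
  F[0-1] = -2404.0877 N (compression)
  F[0-2] = -1670.7319 N (compression)
  F[1-2] = +2072.6897 N (tension)
  F[1-3] = +1169.3941 N (tension)
  F[2-3] = -2098.1474 N (compression)
  F[2-4] = -567.2083 N (compression)
  F[3-4] = +2159.9082 N (tension)
  Rx@0 = +2255.9500 N
  Ry@0 = +2331.7713 N
  Ry@4 = -2084.1013 N

-2404.088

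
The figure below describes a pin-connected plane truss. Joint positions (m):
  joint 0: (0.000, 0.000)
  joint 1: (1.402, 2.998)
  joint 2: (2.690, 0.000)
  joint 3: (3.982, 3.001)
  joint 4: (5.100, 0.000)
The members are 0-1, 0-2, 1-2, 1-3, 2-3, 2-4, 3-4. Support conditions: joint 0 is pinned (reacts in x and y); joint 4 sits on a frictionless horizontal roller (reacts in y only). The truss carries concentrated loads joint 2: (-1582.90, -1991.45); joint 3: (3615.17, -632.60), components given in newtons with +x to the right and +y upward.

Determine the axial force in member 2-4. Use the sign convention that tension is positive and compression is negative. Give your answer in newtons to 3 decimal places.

1367.825

N=5 nodes, M=7 members, R=3 reactions → 2N=10, M+R=10
member 0 (0-1): L=3.3096, (cx,cy)=(0.4236,0.9058)
member 1 (0-2): L=2.6900, (cx,cy)=(1.0000,0.0000)
member 2 (1-2): L=3.2630, (cx,cy)=(0.3947,-0.9188)
member 3 (1-3): L=2.5800, (cx,cy)=(1.0000,0.0012)
member 4 (2-3): L=3.2673, (cx,cy)=(0.3954,0.9185)
member 5 (2-4): L=2.4100, (cx,cy)=(1.0000,0.0000)
member 6 (3-4): L=3.2025, (cx,cy)=(0.3491,-0.9371)
solve A·x = −loads:
  F[0-1] = +1156.4318 N (tension)
  F[0-2] = +1542.3903 N (tension)
  F[1-2] = -1138.9400 N (compression)
  F[1-3] = +939.4574 N (tension)
  F[2-3] = +3307.4806 N (tension)
  F[2-4] = +1367.8254 N (tension)
  F[3-4] = -3918.1070 N (compression)
  Rx@0 = -2032.2700 N
  Ry@0 = -1047.5459 N
  Ry@4 = +3671.5959 N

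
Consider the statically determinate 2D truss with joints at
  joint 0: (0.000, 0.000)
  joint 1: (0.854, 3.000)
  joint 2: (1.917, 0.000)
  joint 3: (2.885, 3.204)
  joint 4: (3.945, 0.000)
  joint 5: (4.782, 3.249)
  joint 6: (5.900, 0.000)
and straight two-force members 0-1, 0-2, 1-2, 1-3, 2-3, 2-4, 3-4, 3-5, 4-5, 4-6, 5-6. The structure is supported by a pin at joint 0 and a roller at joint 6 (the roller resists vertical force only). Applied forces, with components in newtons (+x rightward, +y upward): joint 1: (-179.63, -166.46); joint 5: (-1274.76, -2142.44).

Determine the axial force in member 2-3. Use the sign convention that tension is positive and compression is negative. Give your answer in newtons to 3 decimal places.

N=7 nodes, M=11 members, R=3 reactions → 2N=14, M+R=14
member 0 (0-1): L=3.1192, (cx,cy)=(0.2738,0.9618)
member 1 (0-2): L=1.9170, (cx,cy)=(1.0000,0.0000)
member 2 (1-2): L=3.1828, (cx,cy)=(0.3340,-0.9426)
member 3 (1-3): L=2.0412, (cx,cy)=(0.9950,0.0999)
member 4 (2-3): L=3.3470, (cx,cy)=(0.2892,0.9573)
member 5 (2-4): L=2.0280, (cx,cy)=(1.0000,0.0000)
member 6 (3-4): L=3.3748, (cx,cy)=(0.3141,-0.9494)
member 7 (3-5): L=1.8975, (cx,cy)=(0.9997,0.0237)
member 8 (4-5): L=3.3551, (cx,cy)=(0.2495,0.9684)
member 9 (4-6): L=1.9550, (cx,cy)=(1.0000,0.0000)
member 10 (5-6): L=3.4360, (cx,cy)=(0.3254,-0.9456)
solve A·x = −loads:
  F[0-1] = -1394.9613 N (compression)
  F[0-2] = -1072.4643 N (compression)
  F[1-2] = +1183.1280 N (tension)
  F[1-3] = -600.4509 N (compression)
  F[2-3] = -1164.9750 N (compression)
  F[2-4] = -340.3914 N (compression)
  F[3-4] = +1205.0407 N (tension)
  F[3-5] = -1313.2334 N (compression)
  F[4-5] = -1181.4100 N (compression)
  F[4-6] = +332.8332 N (tension)
  F[5-6] = -1022.9039 N (compression)
  Rx@0 = +1454.3900 N
  Ry@0 = +1341.6594 N
  Ry@6 = +967.2406 N

-1164.975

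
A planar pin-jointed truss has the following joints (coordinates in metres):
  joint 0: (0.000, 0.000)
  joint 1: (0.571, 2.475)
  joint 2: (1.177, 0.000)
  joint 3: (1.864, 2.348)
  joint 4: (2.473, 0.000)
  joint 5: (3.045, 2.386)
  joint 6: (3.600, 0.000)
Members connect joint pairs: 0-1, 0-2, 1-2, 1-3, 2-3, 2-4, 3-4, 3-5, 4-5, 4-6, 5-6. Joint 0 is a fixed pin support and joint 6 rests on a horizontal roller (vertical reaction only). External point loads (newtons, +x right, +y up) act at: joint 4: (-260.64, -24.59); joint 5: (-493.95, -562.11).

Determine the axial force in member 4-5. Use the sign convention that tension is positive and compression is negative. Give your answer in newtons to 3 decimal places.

N=7 nodes, M=11 members, R=3 reactions → 2N=14, M+R=14
member 0 (0-1): L=2.5400, (cx,cy)=(0.2248,0.9744)
member 1 (0-2): L=1.1770, (cx,cy)=(1.0000,0.0000)
member 2 (1-2): L=2.5481, (cx,cy)=(0.2378,-0.9713)
member 3 (1-3): L=1.2992, (cx,cy)=(0.9952,-0.0978)
member 4 (2-3): L=2.4464, (cx,cy)=(0.2808,0.9598)
member 5 (2-4): L=1.2960, (cx,cy)=(1.0000,0.0000)
member 6 (3-4): L=2.4257, (cx,cy)=(0.2511,-0.9680)
member 7 (3-5): L=1.1816, (cx,cy)=(0.9995,0.0322)
member 8 (4-5): L=2.4536, (cx,cy)=(0.2331,0.9724)
member 9 (4-6): L=1.1270, (cx,cy)=(1.0000,0.0000)
member 10 (5-6): L=2.4497, (cx,cy)=(0.2266,-0.9740)
solve A·x = −loads:
  F[0-1] = -432.8138 N (compression)
  F[0-2] = -657.2926 N (compression)
  F[1-2] = +454.9742 N (tension)
  F[1-3] = -206.4898 N (compression)
  F[2-3] = -460.4480 N (compression)
  F[2-4] = -419.7879 N (compression)
  F[3-4] = +421.0476 N (tension)
  F[3-5] = -440.7393 N (compression)
  F[4-5] = -393.8230 N (compression)
  F[4-6] = +38.3718 N (tension)
  F[5-6] = -169.3682 N (compression)
  Rx@0 = +754.5900 N
  Ry@0 = +421.7357 N
  Ry@6 = +164.9643 N

-393.823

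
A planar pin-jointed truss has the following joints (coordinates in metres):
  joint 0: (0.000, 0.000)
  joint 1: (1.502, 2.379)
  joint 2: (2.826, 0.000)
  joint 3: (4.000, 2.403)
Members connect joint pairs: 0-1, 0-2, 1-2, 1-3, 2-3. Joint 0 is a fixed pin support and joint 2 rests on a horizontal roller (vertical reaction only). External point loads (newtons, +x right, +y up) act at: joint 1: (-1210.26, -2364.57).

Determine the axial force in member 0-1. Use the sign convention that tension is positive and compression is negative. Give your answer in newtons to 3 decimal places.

N=4 nodes, M=5 members, R=3 reactions → 2N=8, M+R=8
member 0 (0-1): L=2.8135, (cx,cy)=(0.5339,0.8456)
member 1 (0-2): L=2.8260, (cx,cy)=(1.0000,0.0000)
member 2 (1-2): L=2.7226, (cx,cy)=(0.4863,-0.8738)
member 3 (1-3): L=2.4981, (cx,cy)=(1.0000,0.0096)
member 4 (2-3): L=2.6745, (cx,cy)=(0.4390,0.8985)
solve A·x = −loads:
  F[0-1] = -2515.0333 N (compression)
  F[0-2] = +132.4138 N (tension)
  F[1-2] = -272.2896 N (compression)
  F[1-3] = +0.0000 N (tension)
  F[2-3] = +0.0000 N (tension)
  Rx@0 = +1210.2600 N
  Ry@0 = +2126.6452 N
  Ry@2 = +237.9248 N

-2515.033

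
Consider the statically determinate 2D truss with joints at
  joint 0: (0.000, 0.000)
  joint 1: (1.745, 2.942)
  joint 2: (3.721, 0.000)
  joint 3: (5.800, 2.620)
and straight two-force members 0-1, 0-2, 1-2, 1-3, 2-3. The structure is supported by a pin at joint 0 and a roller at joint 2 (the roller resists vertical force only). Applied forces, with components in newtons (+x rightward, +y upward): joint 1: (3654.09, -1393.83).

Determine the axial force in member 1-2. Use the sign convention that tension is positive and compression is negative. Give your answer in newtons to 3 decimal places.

N=4 nodes, M=5 members, R=3 reactions → 2N=8, M+R=8
member 0 (0-1): L=3.4206, (cx,cy)=(0.5101,0.8601)
member 1 (0-2): L=3.7210, (cx,cy)=(1.0000,0.0000)
member 2 (1-2): L=3.5440, (cx,cy)=(0.5576,-0.8301)
member 3 (1-3): L=4.0678, (cx,cy)=(0.9969,-0.0792)
member 4 (2-3): L=3.3446, (cx,cy)=(0.6216,0.7833)
solve A·x = −loads:
  F[0-1] = +2498.4886 N (tension)
  F[0-2] = +2379.4937 N (tension)
  F[1-2] = -4267.6756 N (compression)
  F[1-3] = +0.0000 N (tension)
  F[2-3] = -0.0000 N (compression)
  Rx@0 = -3654.0900 N
  Ry@0 = -2148.9182 N
  Ry@2 = +3542.7482 N

-4267.676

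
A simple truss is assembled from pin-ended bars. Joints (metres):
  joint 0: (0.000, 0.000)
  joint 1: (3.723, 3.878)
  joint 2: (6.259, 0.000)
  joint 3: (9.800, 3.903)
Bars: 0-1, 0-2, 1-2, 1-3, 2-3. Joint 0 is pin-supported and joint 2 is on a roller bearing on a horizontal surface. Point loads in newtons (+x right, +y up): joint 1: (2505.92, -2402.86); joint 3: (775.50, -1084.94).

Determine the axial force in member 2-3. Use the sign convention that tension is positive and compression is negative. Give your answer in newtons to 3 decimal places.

N=4 nodes, M=5 members, R=3 reactions → 2N=8, M+R=8
member 0 (0-1): L=5.3758, (cx,cy)=(0.6925,0.7214)
member 1 (0-2): L=6.2590, (cx,cy)=(1.0000,0.0000)
member 2 (1-2): L=4.6336, (cx,cy)=(0.5473,-0.8369)
member 3 (1-3): L=6.0771, (cx,cy)=(1.0000,0.0041)
member 4 (2-3): L=5.2699, (cx,cy)=(0.6719,0.7406)
solve A·x = −loads:
  F[0-1] = +2323.9505 N (tension)
  F[0-2] = +1671.9833 N (tension)
  F[1-2] = -4865.4344 N (compression)
  F[1-3] = +1766.4204 N (tension)
  F[2-3] = -1474.7235 N (compression)
  Rx@0 = -3281.4200 N
  Ry@0 = -1676.4425 N
  Ry@2 = +5164.2425 N

-1474.723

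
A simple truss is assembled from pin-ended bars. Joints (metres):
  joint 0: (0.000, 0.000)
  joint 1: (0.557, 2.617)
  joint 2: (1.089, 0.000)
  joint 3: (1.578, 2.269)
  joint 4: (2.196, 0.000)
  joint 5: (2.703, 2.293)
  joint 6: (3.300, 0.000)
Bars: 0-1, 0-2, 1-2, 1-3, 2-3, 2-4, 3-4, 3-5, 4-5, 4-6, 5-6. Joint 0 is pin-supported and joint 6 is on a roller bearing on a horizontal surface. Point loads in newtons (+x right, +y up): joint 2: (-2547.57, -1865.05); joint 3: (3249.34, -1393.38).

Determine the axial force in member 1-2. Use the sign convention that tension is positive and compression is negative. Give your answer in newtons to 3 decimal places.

-302.802

N=7 nodes, M=11 members, R=3 reactions → 2N=14, M+R=14
member 0 (0-1): L=2.6756, (cx,cy)=(0.2082,0.9781)
member 1 (0-2): L=1.0890, (cx,cy)=(1.0000,0.0000)
member 2 (1-2): L=2.6705, (cx,cy)=(0.1992,-0.9800)
member 3 (1-3): L=1.0787, (cx,cy)=(0.9465,-0.3226)
member 4 (2-3): L=2.3211, (cx,cy)=(0.2107,0.9776)
member 5 (2-4): L=1.1070, (cx,cy)=(1.0000,0.0000)
member 6 (3-4): L=2.3517, (cx,cy)=(0.2628,-0.9649)
member 7 (3-5): L=1.1253, (cx,cy)=(0.9998,0.0213)
member 8 (4-5): L=2.3484, (cx,cy)=(0.2159,0.9764)
member 9 (4-6): L=1.1040, (cx,cy)=(1.0000,0.0000)
member 10 (5-6): L=2.3694, (cx,cy)=(0.2520,-0.9677)
solve A·x = −loads:
  F[0-1] = +263.2606 N (tension)
  F[0-2] = +646.9654 N (tension)
  F[1-2] = -302.8020 N (compression)
  F[1-3] = +121.6299 N (tension)
  F[2-3] = +2211.4161 N (tension)
  F[2-4] = +2668.3205 N (tension)
  F[3-4] = -3681.6078 N (compression)
  F[3-5] = -1701.2047 N (compression)
  F[4-5] = +3638.0022 N (tension)
  F[4-6] = +915.3973 N (tension)
  F[5-6] = -3633.1345 N (compression)
  Rx@0 = -701.7700 N
  Ry@0 = -257.4929 N
  Ry@6 = +3515.9229 N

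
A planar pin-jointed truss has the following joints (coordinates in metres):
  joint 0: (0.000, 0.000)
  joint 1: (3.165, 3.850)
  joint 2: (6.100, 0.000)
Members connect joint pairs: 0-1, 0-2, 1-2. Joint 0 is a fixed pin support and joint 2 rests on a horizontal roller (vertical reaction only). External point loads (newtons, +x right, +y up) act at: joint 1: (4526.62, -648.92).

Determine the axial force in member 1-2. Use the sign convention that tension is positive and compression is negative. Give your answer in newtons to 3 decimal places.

N=3 nodes, M=3 members, R=3 reactions → 2N=6, M+R=6
member 0 (0-1): L=4.9839, (cx,cy)=(0.6350,0.7725)
member 1 (0-2): L=6.1000, (cx,cy)=(1.0000,0.0000)
member 2 (1-2): L=4.8411, (cx,cy)=(0.6063,-0.7953)
solve A·x = −loads:
  F[0-1] = +3294.2449 N (tension)
  F[0-2] = +2434.6464 N (tension)
  F[1-2] = -4015.8386 N (compression)
  Rx@0 = -4526.6200 N
  Ry@0 = -2544.7388 N
  Ry@2 = +3193.6588 N

-4015.839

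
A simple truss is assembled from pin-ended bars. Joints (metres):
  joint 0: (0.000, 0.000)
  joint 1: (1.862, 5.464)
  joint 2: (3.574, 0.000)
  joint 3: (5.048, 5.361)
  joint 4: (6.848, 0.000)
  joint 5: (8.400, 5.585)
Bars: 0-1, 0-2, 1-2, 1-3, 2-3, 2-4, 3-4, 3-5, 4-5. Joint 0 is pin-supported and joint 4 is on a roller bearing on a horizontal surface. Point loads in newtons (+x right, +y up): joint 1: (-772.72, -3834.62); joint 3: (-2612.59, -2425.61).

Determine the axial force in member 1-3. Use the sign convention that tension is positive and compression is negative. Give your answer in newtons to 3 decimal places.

N=6 nodes, M=9 members, R=3 reactions → 2N=12, M+R=12
member 0 (0-1): L=5.7726, (cx,cy)=(0.3226,0.9465)
member 1 (0-2): L=3.5740, (cx,cy)=(1.0000,0.0000)
member 2 (1-2): L=5.7259, (cx,cy)=(0.2990,-0.9543)
member 3 (1-3): L=3.1877, (cx,cy)=(0.9995,-0.0323)
member 4 (2-3): L=5.5599, (cx,cy)=(0.2651,0.9642)
member 5 (2-4): L=3.2740, (cx,cy)=(1.0000,0.0000)
member 6 (3-4): L=5.6551, (cx,cy)=(0.3183,-0.9480)
member 7 (3-5): L=3.3595, (cx,cy)=(0.9978,0.0667)
member 8 (4-5): L=5.7966, (cx,cy)=(0.2677,0.9635)
solve A·x = −loads:
  F[0-1] = -6435.3555 N (compression)
  F[0-2] = -1309.5149 N (compression)
  F[1-2] = +2433.7378 N (tension)
  F[1-3] = -2031.8014 N (compression)
  F[2-3] = -2408.5930 N (compression)
  F[2-4] = +56.6938 N (tension)
  F[3-4] = -178.1165 N (compression)
  F[3-5] = +0.0000 N (tension)
  F[4-5] = -0.0000 N (compression)
  Rx@0 = +3385.3100 N
  Ry@0 = +6091.3771 N
  Ry@4 = +168.8529 N

-2031.801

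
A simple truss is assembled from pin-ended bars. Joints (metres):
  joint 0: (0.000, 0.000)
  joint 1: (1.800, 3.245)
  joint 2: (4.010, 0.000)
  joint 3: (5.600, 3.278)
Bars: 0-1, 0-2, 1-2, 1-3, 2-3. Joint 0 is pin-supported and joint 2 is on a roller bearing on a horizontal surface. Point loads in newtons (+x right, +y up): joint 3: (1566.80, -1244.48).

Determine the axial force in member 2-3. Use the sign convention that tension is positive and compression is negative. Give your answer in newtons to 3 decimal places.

N=4 nodes, M=5 members, R=3 reactions → 2N=8, M+R=8
member 0 (0-1): L=3.7108, (cx,cy)=(0.4851,0.8745)
member 1 (0-2): L=4.0100, (cx,cy)=(1.0000,0.0000)
member 2 (1-2): L=3.9261, (cx,cy)=(0.5629,-0.8265)
member 3 (1-3): L=3.8001, (cx,cy)=(1.0000,0.0087)
member 4 (2-3): L=3.6433, (cx,cy)=(0.4364,0.8997)
solve A·x = −loads:
  F[0-1] = +2028.9180 N (tension)
  F[0-2] = +582.6311 N (tension)
  F[1-2] = -2123.7258 N (compression)
  F[1-3] = +2179.7007 N (tension)
  F[2-3] = -1404.1891 N (compression)
  Rx@0 = -1566.8000 N
  Ry@0 = -1774.2378 N
  Ry@2 = +3018.7178 N

-1404.189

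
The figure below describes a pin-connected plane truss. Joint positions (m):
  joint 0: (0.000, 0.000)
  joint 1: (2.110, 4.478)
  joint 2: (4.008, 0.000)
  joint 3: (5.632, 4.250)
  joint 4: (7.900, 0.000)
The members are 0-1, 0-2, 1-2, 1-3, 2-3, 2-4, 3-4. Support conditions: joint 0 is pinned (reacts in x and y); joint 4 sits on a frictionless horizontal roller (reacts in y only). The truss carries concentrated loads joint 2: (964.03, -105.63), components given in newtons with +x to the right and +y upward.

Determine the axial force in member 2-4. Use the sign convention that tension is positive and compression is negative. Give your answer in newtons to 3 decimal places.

N=5 nodes, M=7 members, R=3 reactions → 2N=10, M+R=10
member 0 (0-1): L=4.9502, (cx,cy)=(0.4262,0.9046)
member 1 (0-2): L=4.0080, (cx,cy)=(1.0000,0.0000)
member 2 (1-2): L=4.8636, (cx,cy)=(0.3902,-0.9207)
member 3 (1-3): L=3.5294, (cx,cy)=(0.9979,-0.0646)
member 4 (2-3): L=4.5497, (cx,cy)=(0.3569,0.9341)
member 5 (2-4): L=3.8920, (cx,cy)=(1.0000,0.0000)
member 6 (3-4): L=4.8173, (cx,cy)=(0.4708,-0.8822)
solve A·x = −loads:
  F[0-1] = -57.5271 N (compression)
  F[0-2] = +988.5506 N (tension)
  F[1-2] = +59.8882 N (tension)
  F[1-3] = -47.9919 N (compression)
  F[2-3] = +54.0508 N (tension)
  F[2-4] = +28.5984 N (tension)
  F[3-4] = -60.7438 N (compression)
  Rx@0 = -964.0300 N
  Ry@0 = +52.0395 N
  Ry@4 = +53.5905 N

28.598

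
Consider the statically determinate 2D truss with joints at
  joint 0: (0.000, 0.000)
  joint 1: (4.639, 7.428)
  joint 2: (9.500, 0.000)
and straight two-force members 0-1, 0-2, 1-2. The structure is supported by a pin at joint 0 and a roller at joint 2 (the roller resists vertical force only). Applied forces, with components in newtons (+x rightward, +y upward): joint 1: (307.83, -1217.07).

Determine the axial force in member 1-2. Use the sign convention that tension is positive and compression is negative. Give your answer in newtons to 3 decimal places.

N=3 nodes, M=3 members, R=3 reactions → 2N=6, M+R=6
member 0 (0-1): L=8.7576, (cx,cy)=(0.5297,0.8482)
member 1 (0-2): L=9.5000, (cx,cy)=(1.0000,0.0000)
member 2 (1-2): L=8.8772, (cx,cy)=(0.5476,-0.8368)
solve A·x = −loads:
  F[0-1] = -450.4537 N (compression)
  F[0-2] = +546.4405 N (tension)
  F[1-2] = -997.9132 N (compression)
  Rx@0 = -307.8300 N
  Ry@0 = +382.0648 N
  Ry@2 = +835.0052 N

-997.913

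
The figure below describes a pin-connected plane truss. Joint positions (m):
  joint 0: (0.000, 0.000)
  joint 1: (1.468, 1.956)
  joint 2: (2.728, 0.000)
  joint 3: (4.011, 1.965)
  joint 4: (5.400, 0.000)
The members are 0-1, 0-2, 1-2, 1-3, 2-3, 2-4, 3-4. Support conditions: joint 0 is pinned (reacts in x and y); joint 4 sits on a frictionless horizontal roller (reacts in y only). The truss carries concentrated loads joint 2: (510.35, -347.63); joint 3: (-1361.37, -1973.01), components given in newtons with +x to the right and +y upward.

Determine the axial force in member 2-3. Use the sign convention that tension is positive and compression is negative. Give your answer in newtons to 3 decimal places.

N=5 nodes, M=7 members, R=3 reactions → 2N=10, M+R=10
member 0 (0-1): L=2.4456, (cx,cy)=(0.6003,0.7998)
member 1 (0-2): L=2.7280, (cx,cy)=(1.0000,0.0000)
member 2 (1-2): L=2.3267, (cx,cy)=(0.5415,-0.8407)
member 3 (1-3): L=2.5430, (cx,cy)=(1.0000,0.0035)
member 4 (2-3): L=2.3468, (cx,cy)=(0.5467,0.8373)
member 5 (2-4): L=2.6720, (cx,cy)=(1.0000,0.0000)
member 6 (3-4): L=2.4064, (cx,cy)=(0.5772,-0.8166)
solve A·x = −loads:
  F[0-1] = -1468.9879 N (compression)
  F[0-2] = +30.7571 N (tension)
  F[1-2] = +1390.6864 N (tension)
  F[1-3] = -1634.8988 N (compression)
  F[2-3] = -981.0868 N (compression)
  F[2-4] = +809.8881 N (tension)
  F[3-4] = -1403.0804 N (compression)
  Rx@0 = +851.0200 N
  Ry@0 = +1174.9019 N
  Ry@4 = +1145.7381 N

-981.087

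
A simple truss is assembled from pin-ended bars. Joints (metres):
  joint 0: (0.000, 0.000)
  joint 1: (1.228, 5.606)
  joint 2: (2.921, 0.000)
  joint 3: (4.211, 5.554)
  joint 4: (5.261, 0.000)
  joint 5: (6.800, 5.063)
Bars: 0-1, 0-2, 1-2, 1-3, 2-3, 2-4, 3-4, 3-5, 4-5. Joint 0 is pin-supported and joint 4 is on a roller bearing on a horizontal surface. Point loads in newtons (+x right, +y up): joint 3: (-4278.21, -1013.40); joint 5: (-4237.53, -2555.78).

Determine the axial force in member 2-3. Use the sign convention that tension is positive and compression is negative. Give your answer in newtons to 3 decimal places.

-8338.854

N=6 nodes, M=9 members, R=3 reactions → 2N=12, M+R=12
member 0 (0-1): L=5.7389, (cx,cy)=(0.2140,0.9768)
member 1 (0-2): L=2.9210, (cx,cy)=(1.0000,0.0000)
member 2 (1-2): L=5.8561, (cx,cy)=(0.2891,-0.9573)
member 3 (1-3): L=2.9835, (cx,cy)=(0.9998,-0.0174)
member 4 (2-3): L=5.7018, (cx,cy)=(0.2262,0.9741)
member 5 (2-4): L=2.3400, (cx,cy)=(1.0000,0.0000)
member 6 (3-4): L=5.6524, (cx,cy)=(0.1858,-0.9826)
member 7 (3-5): L=2.6351, (cx,cy)=(0.9825,-0.1863)
member 8 (4-5): L=5.2917, (cx,cy)=(0.2908,0.9568)
solve A·x = −loads:
  F[0-1] = -8239.9882 N (compression)
  F[0-2] = -6752.5680 N (compression)
  F[1-2] = +8484.9578 N (tension)
  F[1-3] = -4216.8311 N (compression)
  F[2-3] = -8338.8539 N (compression)
  F[2-4] = -2412.9453 N (compression)
  F[3-4] = +7791.8936 N (tension)
  F[3-5] = -3330.3476 N (compression)
  F[4-5] = -3319.8154 N (compression)
  Rx@0 = +8515.7400 N
  Ry@0 = +8049.1384 N
  Ry@4 = -4479.9584 N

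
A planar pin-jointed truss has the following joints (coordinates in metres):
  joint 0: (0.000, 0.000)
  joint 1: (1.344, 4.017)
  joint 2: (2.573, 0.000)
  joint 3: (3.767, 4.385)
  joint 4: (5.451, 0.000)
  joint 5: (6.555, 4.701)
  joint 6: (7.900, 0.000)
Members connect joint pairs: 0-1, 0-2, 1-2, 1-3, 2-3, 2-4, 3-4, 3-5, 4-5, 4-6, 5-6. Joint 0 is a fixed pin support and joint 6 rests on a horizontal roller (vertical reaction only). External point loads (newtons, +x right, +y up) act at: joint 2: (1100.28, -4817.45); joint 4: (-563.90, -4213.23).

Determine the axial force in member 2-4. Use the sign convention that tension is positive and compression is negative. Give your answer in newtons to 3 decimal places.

2036.981

N=7 nodes, M=11 members, R=3 reactions → 2N=14, M+R=14
member 0 (0-1): L=4.2359, (cx,cy)=(0.3173,0.9483)
member 1 (0-2): L=2.5730, (cx,cy)=(1.0000,0.0000)
member 2 (1-2): L=4.2008, (cx,cy)=(0.2926,-0.9562)
member 3 (1-3): L=2.4508, (cx,cy)=(0.9887,0.1502)
member 4 (2-3): L=4.5447, (cx,cy)=(0.2627,0.9649)
member 5 (2-4): L=2.8780, (cx,cy)=(1.0000,0.0000)
member 6 (3-4): L=4.6972, (cx,cy)=(0.3585,-0.9335)
member 7 (3-5): L=2.8059, (cx,cy)=(0.9936,0.1126)
member 8 (4-5): L=4.8289, (cx,cy)=(0.2286,0.9735)
member 9 (4-6): L=2.4490, (cx,cy)=(1.0000,0.0000)
member 10 (5-6): L=4.8896, (cx,cy)=(0.2751,-0.9614)
solve A·x = −loads:
  F[0-1] = -4802.6878 N (compression)
  F[0-2] = +2060.2244 N (tension)
  F[1-2] = +4320.1500 N (tension)
  F[1-3] = -2819.7307 N (compression)
  F[2-3] = +711.3112 N (tension)
  F[2-4] = +2036.9813 N (tension)
  F[3-4] = -572.5084 N (compression)
  F[3-5] = -2410.9711 N (compression)
  F[4-5] = +4876.8458 N (tension)
  F[4-6] = +1280.6694 N (tension)
  F[5-6] = -4655.7564 N (compression)
  Rx@0 = -536.3800 N
  Ry@0 = +4554.5261 N
  Ry@6 = +4476.1539 N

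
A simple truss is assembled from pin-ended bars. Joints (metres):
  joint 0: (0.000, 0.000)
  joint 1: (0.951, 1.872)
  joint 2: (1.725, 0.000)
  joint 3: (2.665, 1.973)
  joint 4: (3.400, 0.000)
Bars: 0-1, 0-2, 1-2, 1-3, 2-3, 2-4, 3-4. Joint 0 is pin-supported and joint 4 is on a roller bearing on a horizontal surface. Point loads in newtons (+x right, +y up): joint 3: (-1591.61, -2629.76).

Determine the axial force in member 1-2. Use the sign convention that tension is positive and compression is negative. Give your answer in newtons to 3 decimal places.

1529.016

N=5 nodes, M=7 members, R=3 reactions → 2N=10, M+R=10
member 0 (0-1): L=2.0997, (cx,cy)=(0.4529,0.8916)
member 1 (0-2): L=1.7250, (cx,cy)=(1.0000,0.0000)
member 2 (1-2): L=2.0257, (cx,cy)=(0.3821,-0.9241)
member 3 (1-3): L=1.7170, (cx,cy)=(0.9983,0.0588)
member 4 (2-3): L=2.1855, (cx,cy)=(0.4301,0.9028)
member 5 (2-4): L=1.6750, (cx,cy)=(1.0000,0.0000)
member 6 (3-4): L=2.1055, (cx,cy)=(0.3491,-0.9371)
solve A·x = −loads:
  F[0-1] = -1673.5930 N (compression)
  F[0-2] = -833.6070 N (compression)
  F[1-2] = +1529.0155 N (tension)
  F[1-3] = -1344.5531 N (compression)
  F[2-3] = -1565.1742 N (compression)
  F[2-4] = +423.8137 N (tension)
  F[3-4] = -1214.0435 N (compression)
  Rx@0 = +1591.6100 N
  Ry@0 = +1492.0942 N
  Ry@4 = +1137.6658 N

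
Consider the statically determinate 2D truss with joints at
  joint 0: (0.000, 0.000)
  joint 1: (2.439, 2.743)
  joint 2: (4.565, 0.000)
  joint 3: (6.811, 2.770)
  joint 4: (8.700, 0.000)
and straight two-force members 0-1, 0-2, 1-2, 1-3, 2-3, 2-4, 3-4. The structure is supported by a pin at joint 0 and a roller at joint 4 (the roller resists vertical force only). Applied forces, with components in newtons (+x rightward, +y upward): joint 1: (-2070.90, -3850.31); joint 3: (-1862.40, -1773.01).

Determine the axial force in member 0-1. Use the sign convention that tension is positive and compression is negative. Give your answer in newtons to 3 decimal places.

-5890.189

N=5 nodes, M=7 members, R=3 reactions → 2N=10, M+R=10
member 0 (0-1): L=3.6705, (cx,cy)=(0.6645,0.7473)
member 1 (0-2): L=4.5650, (cx,cy)=(1.0000,0.0000)
member 2 (1-2): L=3.4704, (cx,cy)=(0.6126,-0.7904)
member 3 (1-3): L=4.3721, (cx,cy)=(1.0000,0.0062)
member 4 (2-3): L=3.5661, (cx,cy)=(0.6298,0.7767)
member 5 (2-4): L=4.1350, (cx,cy)=(1.0000,0.0000)
member 6 (3-4): L=3.3528, (cx,cy)=(0.5634,-0.8262)
solve A·x = −loads:
  F[0-1] = -5890.1892 N (compression)
  F[0-2] = -19.3741 N (compression)
  F[1-2] = +680.0407 N (tension)
  F[1-3] = -2259.6641 N (compression)
  F[2-3] = -691.9845 N (compression)
  F[2-4] = +833.0405 N (tension)
  F[3-4] = -1478.5666 N (compression)
  Rx@0 = +3933.3000 N
  Ry@0 = +4401.7625 N
  Ry@4 = +1221.5575 N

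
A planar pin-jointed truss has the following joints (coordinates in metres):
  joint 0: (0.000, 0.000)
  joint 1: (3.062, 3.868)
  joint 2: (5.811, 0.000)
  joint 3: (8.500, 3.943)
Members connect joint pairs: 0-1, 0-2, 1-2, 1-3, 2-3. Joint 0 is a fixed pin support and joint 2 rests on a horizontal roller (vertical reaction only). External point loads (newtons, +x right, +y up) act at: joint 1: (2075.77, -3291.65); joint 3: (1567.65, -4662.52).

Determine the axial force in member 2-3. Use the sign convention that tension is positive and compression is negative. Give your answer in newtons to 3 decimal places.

N=4 nodes, M=5 members, R=3 reactions → 2N=8, M+R=8
member 0 (0-1): L=4.9333, (cx,cy)=(0.6207,0.7841)
member 1 (0-2): L=5.8110, (cx,cy)=(1.0000,0.0000)
member 2 (1-2): L=4.7454, (cx,cy)=(0.5793,-0.8151)
member 3 (1-3): L=5.4385, (cx,cy)=(0.9999,0.0138)
member 4 (2-3): L=4.7726, (cx,cy)=(0.5634,0.8262)
solve A·x = −loads:
  F[0-1] = +3884.6293 N (tension)
  F[0-2] = +1232.2999 N (tension)
  F[1-2] = -7693.8415 N (compression)
  F[1-3] = +4792.8709 N (tension)
  F[2-3] = -5723.5410 N (compression)
  Rx@0 = -3643.4200 N
  Ry@0 = -3045.7912 N
  Ry@2 = +10999.9612 N

-5723.541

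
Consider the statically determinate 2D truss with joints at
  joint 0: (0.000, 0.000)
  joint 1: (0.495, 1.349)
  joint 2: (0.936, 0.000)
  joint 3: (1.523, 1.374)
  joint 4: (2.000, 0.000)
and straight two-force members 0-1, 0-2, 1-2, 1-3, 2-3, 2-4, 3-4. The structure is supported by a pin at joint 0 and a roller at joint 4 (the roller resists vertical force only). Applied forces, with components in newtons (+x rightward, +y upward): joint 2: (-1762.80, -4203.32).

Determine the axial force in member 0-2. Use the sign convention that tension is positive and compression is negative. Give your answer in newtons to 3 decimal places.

N=5 nodes, M=7 members, R=3 reactions → 2N=10, M+R=10
member 0 (0-1): L=1.4370, (cx,cy)=(0.3445,0.9388)
member 1 (0-2): L=0.9360, (cx,cy)=(1.0000,0.0000)
member 2 (1-2): L=1.4193, (cx,cy)=(0.3107,-0.9505)
member 3 (1-3): L=1.0283, (cx,cy)=(0.9997,0.0243)
member 4 (2-3): L=1.4941, (cx,cy)=(0.3929,0.9196)
member 5 (2-4): L=1.0640, (cx,cy)=(1.0000,0.0000)
member 6 (3-4): L=1.4544, (cx,cy)=(0.3280,-0.9447)
solve A·x = −loads:
  F[0-1] = -2381.9567 N (compression)
  F[0-2] = -942.2646 N (compression)
  F[1-2] = +2313.2383 N (tension)
  F[1-3] = -1539.7752 N (compression)
  F[2-3] = +2179.8615 N (tension)
  F[2-4] = +682.9202 N (tension)
  F[3-4] = -2082.3242 N (compression)
  Rx@0 = +1762.8000 N
  Ry@0 = +2236.1662 N
  Ry@4 = +1967.1538 N

-942.265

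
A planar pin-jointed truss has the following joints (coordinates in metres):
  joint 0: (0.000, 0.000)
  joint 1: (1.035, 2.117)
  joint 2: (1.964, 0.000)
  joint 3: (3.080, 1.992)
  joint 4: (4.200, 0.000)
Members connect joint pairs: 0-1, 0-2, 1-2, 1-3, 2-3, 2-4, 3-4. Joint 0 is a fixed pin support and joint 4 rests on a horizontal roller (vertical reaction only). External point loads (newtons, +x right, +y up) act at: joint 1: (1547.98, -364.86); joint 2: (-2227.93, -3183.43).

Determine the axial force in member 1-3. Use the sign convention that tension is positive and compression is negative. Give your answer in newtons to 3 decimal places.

N=5 nodes, M=7 members, R=3 reactions → 2N=10, M+R=10
member 0 (0-1): L=2.3565, (cx,cy)=(0.4392,0.8984)
member 1 (0-2): L=1.9640, (cx,cy)=(1.0000,0.0000)
member 2 (1-2): L=2.3119, (cx,cy)=(0.4018,-0.9157)
member 3 (1-3): L=2.0488, (cx,cy)=(0.9981,-0.0610)
member 4 (2-3): L=2.2833, (cx,cy)=(0.4888,0.8724)
member 5 (2-4): L=2.2360, (cx,cy)=(1.0000,0.0000)
member 6 (3-4): L=2.2853, (cx,cy)=(0.4901,-0.8717)
solve A·x = −loads:
  F[0-1] = -1324.0378 N (compression)
  F[0-2] = -98.4091 N (compression)
  F[1-2] = +1071.4231 N (tension)
  F[1-3] = -2564.8393 N (compression)
  F[2-3] = +2524.3876 N (tension)
  F[2-4] = +1326.2330 N (tension)
  F[3-4] = -2706.0731 N (compression)
  Rx@0 = +679.9500 N
  Ry@0 = +1189.4899 N
  Ry@4 = +2358.8001 N

-2564.839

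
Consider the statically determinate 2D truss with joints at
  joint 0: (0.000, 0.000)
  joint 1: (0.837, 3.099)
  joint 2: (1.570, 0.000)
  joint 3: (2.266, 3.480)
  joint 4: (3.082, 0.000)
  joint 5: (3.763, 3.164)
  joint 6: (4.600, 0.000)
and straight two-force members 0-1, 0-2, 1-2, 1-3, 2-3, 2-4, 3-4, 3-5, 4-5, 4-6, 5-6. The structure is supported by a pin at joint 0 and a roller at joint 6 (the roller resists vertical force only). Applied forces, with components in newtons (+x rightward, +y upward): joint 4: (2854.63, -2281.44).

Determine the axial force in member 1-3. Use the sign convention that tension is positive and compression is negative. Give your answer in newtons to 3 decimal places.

N=7 nodes, M=11 members, R=3 reactions → 2N=14, M+R=14
member 0 (0-1): L=3.2100, (cx,cy)=(0.2607,0.9654)
member 1 (0-2): L=1.5700, (cx,cy)=(1.0000,0.0000)
member 2 (1-2): L=3.1845, (cx,cy)=(0.2302,-0.9731)
member 3 (1-3): L=1.4789, (cx,cy)=(0.9662,0.2576)
member 4 (2-3): L=3.5489, (cx,cy)=(0.1961,0.9806)
member 5 (2-4): L=1.5120, (cx,cy)=(1.0000,0.0000)
member 6 (3-4): L=3.5744, (cx,cy)=(0.2283,-0.9736)
member 7 (3-5): L=1.5300, (cx,cy)=(0.9784,-0.2065)
member 8 (4-5): L=3.2365, (cx,cy)=(0.2104,0.9776)
member 9 (4-6): L=1.5180, (cx,cy)=(1.0000,0.0000)
member 10 (5-6): L=3.2728, (cx,cy)=(0.2557,-0.9667)
solve A·x = −loads:
  F[0-1] = -779.8519 N (compression)
  F[0-2] = +3057.9719 N (tension)
  F[1-2] = +675.3481 N (tension)
  F[1-3] = -371.3251 N (compression)
  F[2-3] = -670.2296 N (compression)
  F[2-4] = +3344.8643 N (tension)
  F[3-4] = +925.3891 N (tension)
  F[3-5] = -716.9504 N (compression)
  F[4-5] = +1412.1016 N (tension)
  F[4-6] = +404.3643 N (tension)
  F[5-6] = -1581.1454 N (compression)
  Rx@0 = -2854.6300 N
  Ry@0 = +752.8752 N
  Ry@6 = +1528.5648 N

-371.325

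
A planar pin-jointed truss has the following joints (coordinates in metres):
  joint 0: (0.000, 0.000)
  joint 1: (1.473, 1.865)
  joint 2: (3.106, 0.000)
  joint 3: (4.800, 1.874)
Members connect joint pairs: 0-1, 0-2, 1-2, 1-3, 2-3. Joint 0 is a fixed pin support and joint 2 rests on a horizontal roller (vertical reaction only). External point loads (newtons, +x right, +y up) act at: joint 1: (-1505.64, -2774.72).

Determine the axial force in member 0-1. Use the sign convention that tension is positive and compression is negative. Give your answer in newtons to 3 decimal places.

N=4 nodes, M=5 members, R=3 reactions → 2N=8, M+R=8
member 0 (0-1): L=2.3765, (cx,cy)=(0.6198,0.7848)
member 1 (0-2): L=3.1060, (cx,cy)=(1.0000,0.0000)
member 2 (1-2): L=2.4789, (cx,cy)=(0.6588,-0.7524)
member 3 (1-3): L=3.3270, (cx,cy)=(1.0000,0.0027)
member 4 (2-3): L=2.5262, (cx,cy)=(0.6706,0.7418)
solve A·x = −loads:
  F[0-1] = -3010.9965 N (compression)
  F[0-2] = +360.5997 N (tension)
  F[1-2] = -547.3902 N (compression)
  F[1-3] = +0.0000 N (tension)
  F[2-3] = -0.0000 N (compression)
  Rx@0 = +1505.6400 N
  Ry@0 = +2362.8900 N
  Ry@2 = +411.8300 N

-3010.996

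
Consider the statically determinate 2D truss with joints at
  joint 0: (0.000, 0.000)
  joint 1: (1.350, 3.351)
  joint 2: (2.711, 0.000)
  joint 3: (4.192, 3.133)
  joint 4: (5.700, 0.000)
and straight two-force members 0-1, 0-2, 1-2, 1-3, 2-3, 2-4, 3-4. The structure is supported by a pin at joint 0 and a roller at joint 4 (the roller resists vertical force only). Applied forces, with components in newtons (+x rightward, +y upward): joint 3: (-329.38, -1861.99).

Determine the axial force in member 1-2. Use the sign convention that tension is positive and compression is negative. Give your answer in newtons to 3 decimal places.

N=5 nodes, M=7 members, R=3 reactions → 2N=10, M+R=10
member 0 (0-1): L=3.6127, (cx,cy)=(0.3737,0.9276)
member 1 (0-2): L=2.7110, (cx,cy)=(1.0000,0.0000)
member 2 (1-2): L=3.6168, (cx,cy)=(0.3763,-0.9265)
member 3 (1-3): L=2.8503, (cx,cy)=(0.9971,-0.0765)
member 4 (2-3): L=3.4654, (cx,cy)=(0.4274,0.9041)
member 5 (2-4): L=2.9890, (cx,cy)=(1.0000,0.0000)
member 6 (3-4): L=3.4770, (cx,cy)=(0.4337,-0.9011)
solve A·x = −loads:
  F[0-1] = -726.2666 N (compression)
  F[0-2] = -57.9885 N (compression)
  F[1-2] = +773.6678 N (tension)
  F[1-3] = -564.1717 N (compression)
  F[2-3] = -792.8550 N (compression)
  F[2-4] = +571.9791 N (tension)
  F[3-4] = -1318.8261 N (compression)
  Rx@0 = +329.3800 N
  Ry@0 = +673.6541 N
  Ry@4 = +1188.3359 N

773.668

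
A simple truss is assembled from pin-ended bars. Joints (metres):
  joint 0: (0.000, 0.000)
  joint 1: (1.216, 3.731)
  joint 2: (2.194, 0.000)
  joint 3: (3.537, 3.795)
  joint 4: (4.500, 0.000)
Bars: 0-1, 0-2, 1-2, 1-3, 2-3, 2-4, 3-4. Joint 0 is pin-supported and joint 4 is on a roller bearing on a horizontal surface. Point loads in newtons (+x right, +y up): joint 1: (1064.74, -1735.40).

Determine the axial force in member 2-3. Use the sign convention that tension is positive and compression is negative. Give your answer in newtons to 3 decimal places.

1458.140

N=5 nodes, M=7 members, R=3 reactions → 2N=10, M+R=10
member 0 (0-1): L=3.9242, (cx,cy)=(0.3099,0.9508)
member 1 (0-2): L=2.1940, (cx,cy)=(1.0000,0.0000)
member 2 (1-2): L=3.8571, (cx,cy)=(0.2536,-0.9673)
member 3 (1-3): L=2.3219, (cx,cy)=(0.9996,0.0276)
member 4 (2-3): L=4.0256, (cx,cy)=(0.3336,0.9427)
member 5 (2-4): L=2.3060, (cx,cy)=(1.0000,0.0000)
member 6 (3-4): L=3.9153, (cx,cy)=(0.2460,-0.9693)
solve A·x = −loads:
  F[0-1] = -403.5316 N (compression)
  F[0-2] = +1189.7845 N (tension)
  F[1-2] = -1421.0441 N (compression)
  F[1-3] = -829.7776 N (compression)
  F[2-3] = +1458.1397 N (tension)
  F[2-4] = +343.0085 N (tension)
  F[3-4] = -1394.5726 N (compression)
  Rx@0 = -1064.7400 N
  Ry@0 = +383.6686 N
  Ry@4 = +1351.7314 N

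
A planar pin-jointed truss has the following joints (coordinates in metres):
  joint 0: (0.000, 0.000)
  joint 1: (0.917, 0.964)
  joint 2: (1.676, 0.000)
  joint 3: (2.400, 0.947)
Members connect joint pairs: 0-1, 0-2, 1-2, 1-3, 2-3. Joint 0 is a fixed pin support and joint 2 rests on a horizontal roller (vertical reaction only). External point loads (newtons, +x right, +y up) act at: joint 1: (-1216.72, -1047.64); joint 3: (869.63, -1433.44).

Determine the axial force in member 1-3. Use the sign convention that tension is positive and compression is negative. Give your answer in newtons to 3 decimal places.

1948.575

N=4 nodes, M=5 members, R=3 reactions → 2N=8, M+R=8
member 0 (0-1): L=1.3305, (cx,cy)=(0.6892,0.7245)
member 1 (0-2): L=1.6760, (cx,cy)=(1.0000,0.0000)
member 2 (1-2): L=1.2269, (cx,cy)=(0.6186,-0.7857)
member 3 (1-3): L=1.4831, (cx,cy)=(0.9999,-0.0115)
member 4 (2-3): L=1.1921, (cx,cy)=(0.6074,0.7944)
solve A·x = −loads:
  F[0-1] = -87.8883 N (compression)
  F[0-2] = -286.5153 N (compression)
  F[1-2] = -1280.7708 N (compression)
  F[1-3] = +1948.5749 N (tension)
  F[2-3] = -1776.2494 N (compression)
  Rx@0 = +347.0900 N
  Ry@0 = +63.6794 N
  Ry@2 = +2417.4006 N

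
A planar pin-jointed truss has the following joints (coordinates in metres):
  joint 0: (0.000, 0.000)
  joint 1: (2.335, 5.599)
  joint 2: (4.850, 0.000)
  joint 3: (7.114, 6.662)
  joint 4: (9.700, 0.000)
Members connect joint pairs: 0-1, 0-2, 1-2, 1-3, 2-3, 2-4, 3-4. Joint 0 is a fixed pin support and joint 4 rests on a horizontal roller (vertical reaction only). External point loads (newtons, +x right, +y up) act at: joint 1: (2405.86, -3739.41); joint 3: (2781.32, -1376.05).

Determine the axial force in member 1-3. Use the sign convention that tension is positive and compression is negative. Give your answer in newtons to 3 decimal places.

N=5 nodes, M=7 members, R=3 reactions → 2N=10, M+R=10
member 0 (0-1): L=6.0664, (cx,cy)=(0.3849,0.9230)
member 1 (0-2): L=4.8500, (cx,cy)=(1.0000,0.0000)
member 2 (1-2): L=6.1379, (cx,cy)=(0.4097,-0.9122)
member 3 (1-3): L=4.8958, (cx,cy)=(0.9761,0.2171)
member 4 (2-3): L=7.0362, (cx,cy)=(0.3218,0.9468)
member 5 (2-4): L=4.8500, (cx,cy)=(1.0000,0.0000)
member 6 (3-4): L=7.1463, (cx,cy)=(0.3619,-0.9322)
solve A·x = −loads:
  F[0-1] = +100.5672 N (tension)
  F[0-2] = +5148.4709 N (tension)
  F[1-2] = -4344.2498 N (compression)
  F[1-3] = -601.4510 N (compression)
  F[2-3] = +4185.4007 N (tension)
  F[2-4] = +2021.7066 N (tension)
  F[3-4] = -5586.9014 N (compression)
  Rx@0 = -5187.1800 N
  Ry@0 = -92.8190 N
  Ry@4 = +5208.2790 N

-601.451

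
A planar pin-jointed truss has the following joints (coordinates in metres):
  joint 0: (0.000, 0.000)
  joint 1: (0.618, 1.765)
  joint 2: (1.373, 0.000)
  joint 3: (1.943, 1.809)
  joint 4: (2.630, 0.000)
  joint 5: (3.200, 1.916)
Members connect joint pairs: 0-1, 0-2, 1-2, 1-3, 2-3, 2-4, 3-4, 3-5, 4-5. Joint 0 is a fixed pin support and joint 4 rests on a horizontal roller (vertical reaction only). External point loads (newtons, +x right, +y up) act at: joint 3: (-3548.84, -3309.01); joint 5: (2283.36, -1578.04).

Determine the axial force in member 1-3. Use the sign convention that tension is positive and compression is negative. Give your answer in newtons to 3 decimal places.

-997.585

N=6 nodes, M=9 members, R=3 reactions → 2N=12, M+R=12
member 0 (0-1): L=1.8701, (cx,cy)=(0.3305,0.9438)
member 1 (0-2): L=1.3730, (cx,cy)=(1.0000,0.0000)
member 2 (1-2): L=1.9197, (cx,cy)=(0.3933,-0.9194)
member 3 (1-3): L=1.3257, (cx,cy)=(0.9994,0.0332)
member 4 (2-3): L=1.8967, (cx,cy)=(0.3005,0.9538)
member 5 (2-4): L=1.2570, (cx,cy)=(1.0000,0.0000)
member 6 (3-4): L=1.9351, (cx,cy)=(0.3550,-0.9349)
member 7 (3-5): L=1.2615, (cx,cy)=(0.9964,0.0848)
member 8 (4-5): L=1.9990, (cx,cy)=(0.2851,0.9585)
solve A·x = −loads:
  F[0-1] = -1377.2818 N (compression)
  F[0-2] = -810.3304 N (compression)
  F[1-2] = +1377.8255 N (tension)
  F[1-3] = -997.5849 N (compression)
  F[2-3] = -1328.1896 N (compression)
  F[2-4] = +130.7105 N (tension)
  F[3-4] = -1891.9405 N (compression)
  F[3-5] = +2834.5556 N (tension)
  F[4-5] = -1897.2211 N (compression)
  Rx@0 = +1265.4800 N
  Ry@0 = +1299.9015 N
  Ry@4 = +3587.1485 N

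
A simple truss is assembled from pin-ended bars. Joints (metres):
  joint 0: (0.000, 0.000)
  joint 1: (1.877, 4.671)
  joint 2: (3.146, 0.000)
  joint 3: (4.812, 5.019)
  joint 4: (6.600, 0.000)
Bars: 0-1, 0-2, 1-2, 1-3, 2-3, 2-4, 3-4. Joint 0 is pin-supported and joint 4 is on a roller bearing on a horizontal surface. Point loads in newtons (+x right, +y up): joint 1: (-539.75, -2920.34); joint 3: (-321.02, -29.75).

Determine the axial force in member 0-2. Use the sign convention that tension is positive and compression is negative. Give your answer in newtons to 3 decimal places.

233.841

N=5 nodes, M=7 members, R=3 reactions → 2N=10, M+R=10
member 0 (0-1): L=5.0340, (cx,cy)=(0.3729,0.9279)
member 1 (0-2): L=3.1460, (cx,cy)=(1.0000,0.0000)
member 2 (1-2): L=4.8403, (cx,cy)=(0.2622,-0.9650)
member 3 (1-3): L=2.9556, (cx,cy)=(0.9930,0.1177)
member 4 (2-3): L=5.2883, (cx,cy)=(0.3150,0.9491)
member 5 (2-4): L=3.4540, (cx,cy)=(1.0000,0.0000)
member 6 (3-4): L=5.3280, (cx,cy)=(0.3356,-0.9420)
solve A·x = −loads:
  F[0-1] = -2935.6928 N (compression)
  F[0-2] = +233.8411 N (tension)
  F[1-2] = -263.1645 N (compression)
  F[1-3] = -489.2697 N (compression)
  F[2-3] = +267.5847 N (tension)
  F[2-4] = +80.5475 N (tension)
  F[3-4] = -240.0195 N (compression)
  Rx@0 = +860.7700 N
  Ry@0 = +2723.9895 N
  Ry@4 = +226.1005 N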